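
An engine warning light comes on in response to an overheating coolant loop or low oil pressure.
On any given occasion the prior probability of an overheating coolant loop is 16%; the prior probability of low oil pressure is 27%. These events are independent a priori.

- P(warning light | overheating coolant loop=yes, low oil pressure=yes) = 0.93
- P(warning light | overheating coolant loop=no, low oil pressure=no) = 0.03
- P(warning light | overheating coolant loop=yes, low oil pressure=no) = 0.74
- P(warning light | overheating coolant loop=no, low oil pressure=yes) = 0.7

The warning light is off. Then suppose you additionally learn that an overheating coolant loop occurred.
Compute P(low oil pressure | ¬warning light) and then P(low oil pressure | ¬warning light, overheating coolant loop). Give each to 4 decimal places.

P(low oil pressure | ¬warning light) ≈ 0.1021; P(low oil pressure | ¬warning light, overheating coolant loop) ≈ 0.0906

P(¬warning light) = 0.97·0.84·0.73 + 0.3·0.84·0.27 + 0.26·0.16·0.73 + 0.07·0.16·0.27 = 0.594804 + 0.068040 + 0.030368 + 0.003024 = 0.696236
The low oil pressure-present share is 0.068040 + 0.003024 = 0.071064.
P(low oil pressure | ¬warning light) = 0.071064 / 0.696236 ≈ 0.1021

Now also conditioning on overheating coolant loop=true:
Sum P(¬warning light|·) weighted by the priors over both values of low oil pressure:
  P(¬warning light | overheating coolant loop) = 0.26*0.73 + 0.07*0.27
        = 0.189800 + 0.018900 = 0.208700
The terms with low oil pressure present sum to 0.018900, so
  P(low oil pressure | ¬warning light, overheating coolant loop) = 0.018900 / 0.208700 ≈ 0.0906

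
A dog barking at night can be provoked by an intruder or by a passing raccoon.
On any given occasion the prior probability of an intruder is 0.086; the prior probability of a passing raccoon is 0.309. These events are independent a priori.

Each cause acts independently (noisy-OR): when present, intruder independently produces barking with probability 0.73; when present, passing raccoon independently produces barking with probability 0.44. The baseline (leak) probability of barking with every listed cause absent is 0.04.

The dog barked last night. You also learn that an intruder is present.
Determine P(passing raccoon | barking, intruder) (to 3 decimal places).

Under noisy-OR, P(barking | causes) = 1 − (1−0.04)·∏(1−qᵢ) over the active causes.
By total probability over both values of passing raccoon:
  P(barking | intruder) = 0.7408×0.691 + 0.854848×0.309
        = 0.511893 + 0.264148 = 0.776041
The terms with passing raccoon present sum to 0.264148, so
  P(passing raccoon | barking, intruder) = 0.264148 / 0.776041 ≈ 0.340

P(passing raccoon | barking, intruder) ≈ 0.340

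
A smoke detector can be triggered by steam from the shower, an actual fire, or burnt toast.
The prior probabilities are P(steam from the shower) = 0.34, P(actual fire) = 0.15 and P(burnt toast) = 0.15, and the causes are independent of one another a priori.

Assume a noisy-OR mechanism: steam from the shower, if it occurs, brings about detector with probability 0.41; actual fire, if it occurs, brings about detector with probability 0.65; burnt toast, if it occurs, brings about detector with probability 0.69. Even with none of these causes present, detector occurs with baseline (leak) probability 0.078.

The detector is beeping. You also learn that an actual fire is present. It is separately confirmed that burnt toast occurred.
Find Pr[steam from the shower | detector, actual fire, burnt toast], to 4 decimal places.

Pr[steam from the shower | detector, actual fire, burnt toast] ≈ 0.3501

Under noisy-OR, P(detector | causes) = 1 − (1−0.078)·∏(1−qᵢ) over the active causes.
P(detector | actual fire, burnt toast) = 0.899963×0.66 + 0.940978×0.34 = 0.593976 + 0.319933 = 0.913909
The steam from the shower-present share is 0.940978×0.34 = 0.319933.
Hence the posterior is 0.319933/0.913909 ≈ 0.3501.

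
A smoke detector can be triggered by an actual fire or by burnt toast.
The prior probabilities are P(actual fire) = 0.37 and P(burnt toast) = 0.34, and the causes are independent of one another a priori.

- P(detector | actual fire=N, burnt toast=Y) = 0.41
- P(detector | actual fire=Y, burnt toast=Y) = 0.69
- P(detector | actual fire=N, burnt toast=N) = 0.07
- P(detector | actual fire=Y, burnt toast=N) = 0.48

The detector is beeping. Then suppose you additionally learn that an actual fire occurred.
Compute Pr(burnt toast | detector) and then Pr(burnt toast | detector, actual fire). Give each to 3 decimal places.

P(detector) = 0.07×0.63×0.66 + 0.41×0.63×0.34 + 0.48×0.37×0.66 + 0.69×0.37×0.34 = 0.029106 + 0.087822 + 0.117216 + 0.086802 = 0.320946
The burnt toast-present share is 0.087822 + 0.086802 = 0.174624.
So P(burnt toast | detector) = 0.174624/0.320946 ≈ 0.544.

Now condition on the additional information:
By total probability over both values of burnt toast:
  P(detector | actual fire) = 0.48·0.66 + 0.69·0.34
        = 0.316800 + 0.234600 = 0.551400
Keeping only the burnt toast-present terms gives 0.234600, so
  P(burnt toast | detector, actual fire) = 0.234600 / 0.551400 ≈ 0.425

Pr(burnt toast | detector) ≈ 0.544; Pr(burnt toast | detector, actual fire) ≈ 0.425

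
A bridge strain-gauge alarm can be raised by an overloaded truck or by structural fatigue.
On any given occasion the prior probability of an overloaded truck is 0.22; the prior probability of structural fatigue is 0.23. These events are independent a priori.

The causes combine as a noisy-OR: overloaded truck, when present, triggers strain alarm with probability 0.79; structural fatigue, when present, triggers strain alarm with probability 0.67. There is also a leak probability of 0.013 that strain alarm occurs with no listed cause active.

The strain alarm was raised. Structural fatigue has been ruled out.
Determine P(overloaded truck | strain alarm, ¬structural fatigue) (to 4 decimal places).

P(overloaded truck | strain alarm, ¬structural fatigue) ≈ 0.9451

Under noisy-OR, P(strain alarm | causes) = 1 − (1−0.013)·∏(1−qᵢ) over the active causes.
P(strain alarm | ¬structural fatigue) = 0.013·0.78 + 0.79273·0.22 = 0.010140 + 0.174401 = 0.184541
Restricting to configurations with overloaded truck present: 0.79273·0.22 = 0.174401.
So P(overloaded truck | strain alarm, ¬structural fatigue) = 0.174401/0.184541 ≈ 0.9451.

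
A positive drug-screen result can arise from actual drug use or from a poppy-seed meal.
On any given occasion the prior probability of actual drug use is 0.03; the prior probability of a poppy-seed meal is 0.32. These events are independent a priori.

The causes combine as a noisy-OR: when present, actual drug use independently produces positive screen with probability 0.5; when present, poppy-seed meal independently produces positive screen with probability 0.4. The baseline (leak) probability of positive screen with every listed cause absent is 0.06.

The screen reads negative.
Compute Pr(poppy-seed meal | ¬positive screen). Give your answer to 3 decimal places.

Pr(poppy-seed meal | ¬positive screen) ≈ 0.220

Under noisy-OR, P(positive screen | causes) = 1 − (1−0.06)·∏(1−qᵢ) over the active causes.
Weight on poppy-seed meal=true, given the evidence: 0.175066 + 0.002707 = 0.177773
Normalizer over all consistent configurations: 0.94×0.97×0.68 + 0.564×0.97×0.32 + 0.47×0.03×0.68 + 0.282×0.03×0.32 = 0.807385
Posterior = 0.177773 / 0.807385 ≈ 0.220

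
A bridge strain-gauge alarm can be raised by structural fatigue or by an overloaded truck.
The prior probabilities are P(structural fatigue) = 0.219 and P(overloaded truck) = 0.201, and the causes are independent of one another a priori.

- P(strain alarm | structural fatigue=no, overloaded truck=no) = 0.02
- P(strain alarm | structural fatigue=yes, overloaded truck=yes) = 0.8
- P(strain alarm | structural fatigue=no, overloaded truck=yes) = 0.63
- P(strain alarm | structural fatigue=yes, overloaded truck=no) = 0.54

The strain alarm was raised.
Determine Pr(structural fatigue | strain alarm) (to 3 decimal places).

P(strain alarm) = 0.02*0.781*0.799 + 0.63*0.781*0.201 + 0.54*0.219*0.799 + 0.8*0.219*0.201 = 0.012480 + 0.098898 + 0.094490 + 0.035215 = 0.241083
Restricting to configurations with structural fatigue present: 0.094490 + 0.035215 = 0.129705.
So P(structural fatigue | strain alarm) = 0.129705/0.241083 ≈ 0.538.

Pr(structural fatigue | strain alarm) ≈ 0.538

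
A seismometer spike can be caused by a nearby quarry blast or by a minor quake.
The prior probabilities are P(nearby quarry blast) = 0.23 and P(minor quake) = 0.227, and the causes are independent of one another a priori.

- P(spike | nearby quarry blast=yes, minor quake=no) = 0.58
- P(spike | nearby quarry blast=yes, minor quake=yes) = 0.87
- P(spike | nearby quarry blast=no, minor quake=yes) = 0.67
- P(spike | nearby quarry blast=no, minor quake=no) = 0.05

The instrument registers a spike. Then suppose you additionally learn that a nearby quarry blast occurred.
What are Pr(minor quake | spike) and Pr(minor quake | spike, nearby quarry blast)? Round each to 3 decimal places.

Pr(minor quake | spike) ≈ 0.550; Pr(minor quake | spike, nearby quarry blast) ≈ 0.306

P(spike) = 0.05*0.77*0.773 + 0.67*0.77*0.227 + 0.58*0.23*0.773 + 0.87*0.23*0.227 = 0.029761 + 0.117109 + 0.103118 + 0.045423 = 0.295411
Restricting to configurations with minor quake present: 0.117109 + 0.045423 = 0.162532.
P(minor quake | spike) = 0.162532 / 0.295411 ≈ 0.550

Now condition on the additional information:
By total probability over both values of minor quake:
  P(spike | nearby quarry blast) = 0.58·0.773 + 0.87·0.227
        = 0.448340 + 0.197490 = 0.645830
Configurations with minor quake contribute 0.197490, so
  P(minor quake | spike, nearby quarry blast) = 0.197490 / 0.645830 ≈ 0.306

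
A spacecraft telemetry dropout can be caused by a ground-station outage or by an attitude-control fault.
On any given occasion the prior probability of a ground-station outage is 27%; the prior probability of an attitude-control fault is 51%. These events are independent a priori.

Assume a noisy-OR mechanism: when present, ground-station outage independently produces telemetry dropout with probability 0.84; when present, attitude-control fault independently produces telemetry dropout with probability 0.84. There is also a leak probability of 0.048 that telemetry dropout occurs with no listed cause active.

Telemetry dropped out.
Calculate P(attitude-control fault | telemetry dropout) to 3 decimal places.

Under noisy-OR, P(telemetry dropout | causes) = 1 − (1−0.048)·∏(1−qᵢ) over the active causes.
P(telemetry dropout) = 0.048×0.73×0.49 + 0.84768×0.73×0.51 + 0.84768×0.27×0.49 + 0.975629×0.27×0.51 = 0.017170 + 0.315591 + 0.112148 + 0.134344 = 0.579253
The attitude-control fault-present share is 0.315591 + 0.134344 = 0.449935.
Hence the posterior is 0.449935/0.579253 ≈ 0.777.

P(attitude-control fault | telemetry dropout) ≈ 0.777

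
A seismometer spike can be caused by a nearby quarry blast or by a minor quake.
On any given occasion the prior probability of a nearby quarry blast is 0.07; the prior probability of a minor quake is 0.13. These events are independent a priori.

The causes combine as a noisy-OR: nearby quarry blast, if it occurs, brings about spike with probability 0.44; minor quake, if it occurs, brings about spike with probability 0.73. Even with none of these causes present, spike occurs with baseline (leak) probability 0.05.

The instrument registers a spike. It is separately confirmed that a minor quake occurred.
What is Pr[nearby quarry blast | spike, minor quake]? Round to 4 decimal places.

Under noisy-OR, P(spike | causes) = 1 − (1−0.05)·∏(1−qᵢ) over the active causes.
P(spike | minor quake) = 0.7435*0.93 + 0.85636*0.07 = 0.691455 + 0.059945 = 0.751400
Of this, 0.059945 comes from 0.85636*0.07 (the nearby quarry blast=true cases).
P(nearby quarry blast | spike, minor quake) = 0.059945 / 0.751400 ≈ 0.0798

Pr[nearby quarry blast | spike, minor quake] ≈ 0.0798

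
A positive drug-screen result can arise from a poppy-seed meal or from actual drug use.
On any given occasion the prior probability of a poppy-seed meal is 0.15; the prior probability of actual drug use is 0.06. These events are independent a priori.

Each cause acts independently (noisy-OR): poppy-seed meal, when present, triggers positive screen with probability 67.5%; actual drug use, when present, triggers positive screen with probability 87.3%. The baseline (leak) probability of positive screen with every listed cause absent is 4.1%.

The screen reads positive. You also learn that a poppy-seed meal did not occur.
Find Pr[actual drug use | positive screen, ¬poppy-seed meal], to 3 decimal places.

Under noisy-OR, P(positive screen | causes) = 1 − (1−0.041)·∏(1−qᵢ) over the active causes.
Enumerate both values of actual drug use and weight by the priors:
  P(positive screen | ¬poppy-seed meal) = 0.041×0.94 + 0.878207×0.06
        = 0.038540 + 0.052692 = 0.091232
Configurations with actual drug use contribute 0.052692, so
  P(actual drug use | positive screen, ¬poppy-seed meal) = 0.052692 / 0.091232 ≈ 0.578

Pr[actual drug use | positive screen, ¬poppy-seed meal] ≈ 0.578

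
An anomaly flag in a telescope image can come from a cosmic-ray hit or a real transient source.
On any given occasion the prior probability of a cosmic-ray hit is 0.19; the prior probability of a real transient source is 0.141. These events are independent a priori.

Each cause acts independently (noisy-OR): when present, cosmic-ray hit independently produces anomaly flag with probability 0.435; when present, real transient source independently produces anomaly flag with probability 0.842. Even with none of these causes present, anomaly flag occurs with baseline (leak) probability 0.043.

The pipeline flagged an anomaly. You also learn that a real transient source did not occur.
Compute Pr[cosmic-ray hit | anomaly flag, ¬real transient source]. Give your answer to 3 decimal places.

Under noisy-OR, P(anomaly flag | causes) = 1 − (1−0.043)·∏(1−qᵢ) over the active causes.
Weight on cosmic-ray hit=true, given the evidence: 0.459295·0.19 = 0.087266
Denominator P(anomaly flag | ¬real transient source): 0.043·0.81 + 0.459295·0.19 = 0.122096
Posterior = 0.087266 / 0.122096 ≈ 0.715

Pr[cosmic-ray hit | anomaly flag, ¬real transient source] ≈ 0.715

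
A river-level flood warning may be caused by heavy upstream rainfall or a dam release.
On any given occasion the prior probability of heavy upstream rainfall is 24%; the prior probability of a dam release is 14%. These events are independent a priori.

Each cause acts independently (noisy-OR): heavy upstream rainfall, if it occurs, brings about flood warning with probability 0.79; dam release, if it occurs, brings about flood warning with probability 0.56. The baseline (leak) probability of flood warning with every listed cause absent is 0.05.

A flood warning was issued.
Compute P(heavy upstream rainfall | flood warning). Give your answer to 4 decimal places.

P(heavy upstream rainfall | flood warning) ≈ 0.6743

Under noisy-OR, P(flood warning | causes) = 1 − (1−0.05)·∏(1−qᵢ) over the active causes.
Weight on heavy upstream rainfall=true, given the evidence: 0.165223 + 0.030651 = 0.195874
Normalizer over all consistent configurations: 0.05·0.76·0.86 + 0.582·0.76·0.14 + 0.8005·0.24·0.86 + 0.91222·0.24·0.14 = 0.290479
P(heavy upstream rainfall | flood warning) = 0.195874/0.290479 ≈ 0.6743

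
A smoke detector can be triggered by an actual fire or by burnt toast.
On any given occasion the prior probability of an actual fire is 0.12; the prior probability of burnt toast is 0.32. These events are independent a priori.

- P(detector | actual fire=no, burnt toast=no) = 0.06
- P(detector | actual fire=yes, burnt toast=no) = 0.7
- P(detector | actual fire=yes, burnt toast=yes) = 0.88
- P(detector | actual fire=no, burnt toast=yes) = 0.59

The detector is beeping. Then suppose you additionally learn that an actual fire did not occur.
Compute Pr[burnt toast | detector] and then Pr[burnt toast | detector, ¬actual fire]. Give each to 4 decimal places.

P(detector) = 0.06·0.88·0.68 + 0.59·0.88·0.32 + 0.7·0.12·0.68 + 0.88·0.12·0.32 = 0.035904 + 0.166144 + 0.057120 + 0.033792 = 0.292960
Restricting to configurations with burnt toast present: 0.166144 + 0.033792 = 0.199936.
P(burnt toast | detector) = 0.199936 / 0.292960 ≈ 0.6825

With the extra evidence:
P(detector | ¬actual fire) = 0.06*0.68 + 0.59*0.32 = 0.040800 + 0.188800 = 0.229600
The burnt toast-present share is 0.59*0.32 = 0.188800.
P(burnt toast | detector, ¬actual fire) = 0.188800 / 0.229600 ≈ 0.8223
Ruling out actual fire raises the posterior on burnt toast — the flip side of explaining away.

Pr[burnt toast | detector] ≈ 0.6825; Pr[burnt toast | detector, ¬actual fire] ≈ 0.8223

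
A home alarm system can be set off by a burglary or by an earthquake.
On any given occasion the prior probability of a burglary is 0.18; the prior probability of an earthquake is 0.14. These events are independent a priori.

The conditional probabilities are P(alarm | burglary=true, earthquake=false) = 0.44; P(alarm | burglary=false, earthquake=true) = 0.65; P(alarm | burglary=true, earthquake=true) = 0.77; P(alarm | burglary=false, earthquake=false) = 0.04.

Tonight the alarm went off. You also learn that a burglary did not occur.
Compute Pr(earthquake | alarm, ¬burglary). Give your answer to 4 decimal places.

Pr(earthquake | alarm, ¬burglary) ≈ 0.7257

Numerator (weight on configurations with earthquake): 0.65*0.14 = 0.091000
Normalizer over all consistent configurations: 0.04*0.86 + 0.65*0.14 = 0.125400
P(earthquake | alarm, ¬burglary) = 0.091000/0.125400 ≈ 0.7257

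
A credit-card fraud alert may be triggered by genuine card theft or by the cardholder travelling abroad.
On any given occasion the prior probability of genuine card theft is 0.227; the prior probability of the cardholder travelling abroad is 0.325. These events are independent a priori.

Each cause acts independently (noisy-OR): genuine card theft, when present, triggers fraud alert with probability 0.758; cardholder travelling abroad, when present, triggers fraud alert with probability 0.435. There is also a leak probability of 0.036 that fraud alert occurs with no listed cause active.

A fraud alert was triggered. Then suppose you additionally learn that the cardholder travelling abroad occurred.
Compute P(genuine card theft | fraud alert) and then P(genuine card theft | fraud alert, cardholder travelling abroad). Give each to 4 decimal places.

Under noisy-OR, P(fraud alert | causes) = 1 − (1−0.036)·∏(1−qᵢ) over the active causes.
Sum P(fraud alert|·) weighted by the priors over the 4 (genuine card theft, cardholder travelling abroad) configurations:
  P(fraud alert) = 0.036·0.773·0.675 + 0.45534·0.773·0.325 + 0.766712·0.227·0.675 + 0.868192·0.227·0.325
        = 0.018784 + 0.114393 + 0.117479 + 0.064051 = 0.314707
The terms with genuine card theft present sum to 0.181530, so
  P(genuine card theft | fraud alert) = 0.181530 / 0.314707 ≈ 0.5768

With the extra evidence:
Numerator (weight on configurations with genuine card theft): 0.868192·0.227 = 0.197080
Normalizer over all consistent configurations: 0.45534·0.773 + 0.868192·0.227 = 0.549058
Posterior = 0.197080 / 0.549058 ≈ 0.3589
— cardholder travelling abroad explains away the evidence for genuine card theft.

P(genuine card theft | fraud alert) ≈ 0.5768; P(genuine card theft | fraud alert, cardholder travelling abroad) ≈ 0.3589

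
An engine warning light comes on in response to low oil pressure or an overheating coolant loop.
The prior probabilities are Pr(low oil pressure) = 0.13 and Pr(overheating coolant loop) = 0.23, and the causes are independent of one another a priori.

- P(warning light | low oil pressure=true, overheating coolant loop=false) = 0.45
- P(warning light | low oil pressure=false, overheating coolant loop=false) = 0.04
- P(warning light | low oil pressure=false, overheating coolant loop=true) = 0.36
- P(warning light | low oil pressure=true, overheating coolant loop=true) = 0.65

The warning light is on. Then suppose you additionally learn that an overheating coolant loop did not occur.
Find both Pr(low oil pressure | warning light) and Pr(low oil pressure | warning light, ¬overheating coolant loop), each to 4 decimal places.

P(warning light) = 0.04*0.87*0.77 + 0.36*0.87*0.23 + 0.45*0.13*0.77 + 0.65*0.13*0.23 = 0.026796 + 0.072036 + 0.045045 + 0.019435 = 0.163312
Restricting to configurations with low oil pressure present: 0.045045 + 0.019435 = 0.064480.
P(low oil pressure | warning light) = 0.064480 / 0.163312 ≈ 0.3948

With the extra evidence:
P(warning light | ¬overheating coolant loop) = 0.04*0.87 + 0.45*0.13 = 0.034800 + 0.058500 = 0.093300
Restricting to configurations with low oil pressure present: 0.45*0.13 = 0.058500.
Hence the posterior is 0.058500/0.093300 ≈ 0.6270.

Pr(low oil pressure | warning light) ≈ 0.3948; Pr(low oil pressure | warning light, ¬overheating coolant loop) ≈ 0.6270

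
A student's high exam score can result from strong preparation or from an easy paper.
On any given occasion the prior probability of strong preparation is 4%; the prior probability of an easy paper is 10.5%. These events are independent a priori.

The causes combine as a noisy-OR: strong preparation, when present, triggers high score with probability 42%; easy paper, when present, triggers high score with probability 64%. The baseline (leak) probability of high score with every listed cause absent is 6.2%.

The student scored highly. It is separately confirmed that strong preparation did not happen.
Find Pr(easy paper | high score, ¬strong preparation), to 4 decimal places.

Under noisy-OR, P(high score | causes) = 1 − (1−0.062)·∏(1−qᵢ) over the active causes.
P(high score | ¬strong preparation) = 0.062×0.895 + 0.66232×0.105 = 0.055490 + 0.069544 = 0.125034
Of this, 0.069544 comes from 0.66232×0.105 (the easy paper=true cases).
Hence the posterior is 0.069544/0.125034 ≈ 0.5562.

Pr(easy paper | high score, ¬strong preparation) ≈ 0.5562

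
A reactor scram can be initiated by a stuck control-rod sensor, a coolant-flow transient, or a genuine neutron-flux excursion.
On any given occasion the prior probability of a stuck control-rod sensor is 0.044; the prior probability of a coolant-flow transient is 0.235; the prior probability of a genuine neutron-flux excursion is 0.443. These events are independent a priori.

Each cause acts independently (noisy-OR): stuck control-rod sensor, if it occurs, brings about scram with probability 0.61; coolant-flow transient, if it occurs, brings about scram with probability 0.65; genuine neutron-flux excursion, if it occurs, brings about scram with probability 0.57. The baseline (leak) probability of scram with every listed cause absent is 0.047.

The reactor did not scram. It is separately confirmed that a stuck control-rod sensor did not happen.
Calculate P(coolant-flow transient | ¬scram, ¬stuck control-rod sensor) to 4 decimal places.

P(coolant-flow transient | ¬scram, ¬stuck control-rod sensor) ≈ 0.0971

Under noisy-OR, P(scram | causes) = 1 − (1−0.047)·∏(1−qᵢ) over the active causes.
Numerator (weight on configurations with coolant-flow transient): 0.043660 + 0.014931 = 0.058591
The normalizing constant is 0.953×0.765×0.557 + 0.40979×0.765×0.443 + 0.33355×0.235×0.557 + 0.143427×0.235×0.443 = 0.603545
P(coolant-flow transient | ¬scram, ¬stuck control-rod sensor) = 0.058591/0.603545 ≈ 0.0971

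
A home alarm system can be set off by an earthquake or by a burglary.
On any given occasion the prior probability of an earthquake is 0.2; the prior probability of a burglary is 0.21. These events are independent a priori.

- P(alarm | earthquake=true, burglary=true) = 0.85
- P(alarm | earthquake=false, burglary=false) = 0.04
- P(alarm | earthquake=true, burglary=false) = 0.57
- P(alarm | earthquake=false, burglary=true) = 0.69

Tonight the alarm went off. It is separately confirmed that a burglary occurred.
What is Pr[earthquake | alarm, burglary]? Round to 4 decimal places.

Enumerate both values of earthquake and weight by the priors:
  P(alarm | burglary) = 0.69×0.8 + 0.85×0.2
        = 0.552000 + 0.170000 = 0.722000
The terms with earthquake present sum to 0.170000, so
  P(earthquake | alarm, burglary) = 0.170000 / 0.722000 ≈ 0.2355

Pr[earthquake | alarm, burglary] ≈ 0.2355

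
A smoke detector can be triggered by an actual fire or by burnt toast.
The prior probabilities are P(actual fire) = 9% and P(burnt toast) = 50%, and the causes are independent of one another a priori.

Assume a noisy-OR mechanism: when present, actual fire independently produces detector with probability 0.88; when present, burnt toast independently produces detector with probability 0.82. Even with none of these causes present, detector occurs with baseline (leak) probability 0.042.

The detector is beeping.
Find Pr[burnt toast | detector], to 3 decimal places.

Pr[burnt toast | detector] ≈ 0.877

Under noisy-OR, P(detector | causes) = 1 − (1−0.042)·∏(1−qᵢ) over the active causes.
Sum P(detector|·) weighted by the priors over the 4 (actual fire, burnt toast) configurations:
  P(detector) = 0.042×0.91×0.5 + 0.82756×0.91×0.5 + 0.88504×0.09×0.5 + 0.979307×0.09×0.5
        = 0.019110 + 0.376540 + 0.039827 + 0.044069 = 0.479546
Configurations with burnt toast contribute 0.420609, so
  P(burnt toast | detector) = 0.420609 / 0.479546 ≈ 0.877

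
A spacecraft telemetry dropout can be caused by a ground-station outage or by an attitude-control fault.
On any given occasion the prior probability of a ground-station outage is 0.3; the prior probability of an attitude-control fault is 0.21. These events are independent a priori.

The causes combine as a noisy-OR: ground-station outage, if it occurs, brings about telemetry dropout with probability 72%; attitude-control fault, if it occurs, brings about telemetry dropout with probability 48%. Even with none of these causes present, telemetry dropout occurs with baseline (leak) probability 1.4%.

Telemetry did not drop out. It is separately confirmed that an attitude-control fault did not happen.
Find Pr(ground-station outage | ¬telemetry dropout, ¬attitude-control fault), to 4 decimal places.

Pr(ground-station outage | ¬telemetry dropout, ¬attitude-control fault) ≈ 0.1071

Under noisy-OR, P(telemetry dropout | causes) = 1 − (1−0.014)·∏(1−qᵢ) over the active causes.
P(¬telemetry dropout | ¬attitude-control fault) = 0.986*0.7 + 0.27608*0.3 = 0.690200 + 0.082824 = 0.773024
Restricting to configurations with ground-station outage present: 0.27608*0.3 = 0.082824.
So P(ground-station outage | ¬telemetry dropout, ¬attitude-control fault) = 0.082824/0.773024 ≈ 0.1071.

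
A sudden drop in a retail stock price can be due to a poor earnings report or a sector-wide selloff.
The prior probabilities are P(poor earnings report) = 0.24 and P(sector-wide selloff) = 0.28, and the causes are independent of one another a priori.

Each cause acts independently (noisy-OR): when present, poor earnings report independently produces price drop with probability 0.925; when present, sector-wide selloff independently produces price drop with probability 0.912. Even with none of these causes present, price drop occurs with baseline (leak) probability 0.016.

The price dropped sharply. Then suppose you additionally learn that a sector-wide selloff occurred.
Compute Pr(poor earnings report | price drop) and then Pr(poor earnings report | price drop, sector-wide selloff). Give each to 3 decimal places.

Pr(poor earnings report | price drop) ≈ 0.528; Pr(poor earnings report | price drop, sector-wide selloff) ≈ 0.256

Under noisy-OR, P(price drop | causes) = 1 − (1−0.016)·∏(1−qᵢ) over the active causes.
Numerator (weight on configurations with poor earnings report): 0.160047 + 0.066764 = 0.226811
Denominator P(price drop): 0.016×0.76×0.72 + 0.913408×0.76×0.28 + 0.9262×0.24×0.72 + 0.993506×0.24×0.28 = 0.429939
Posterior = 0.226811 / 0.429939 ≈ 0.528

With the extra evidence:
Enumerate both values of poor earnings report and weight by the priors:
  P(price drop | sector-wide selloff) = 0.913408*0.76 + 0.993506*0.24
        = 0.694190 + 0.238441 = 0.932631
Keeping only the poor earnings report-present terms gives 0.238441, so
  P(poor earnings report | price drop, sector-wide selloff) = 0.238441 / 0.932631 ≈ 0.256
Conditioning on sector-wide selloff lowers the posterior on poor earnings report: the classic explaining-away effect in a common-effect structure.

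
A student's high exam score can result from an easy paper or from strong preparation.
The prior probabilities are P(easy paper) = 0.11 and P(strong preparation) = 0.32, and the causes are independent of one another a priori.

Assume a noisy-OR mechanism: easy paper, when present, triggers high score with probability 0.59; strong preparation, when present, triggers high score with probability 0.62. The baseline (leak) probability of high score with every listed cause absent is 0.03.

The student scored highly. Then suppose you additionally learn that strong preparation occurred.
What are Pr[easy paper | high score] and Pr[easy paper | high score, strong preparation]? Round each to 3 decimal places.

Under noisy-OR, P(high score | causes) = 1 − (1−0.03)·∏(1−qᵢ) over the active causes.
Enumerate the 4 (easy paper, strong preparation) configurations and weight by the priors:
  P(high score) = 0.03·0.89·0.68 + 0.6314·0.89·0.32 + 0.6023·0.11·0.68 + 0.848874·0.11·0.32
        = 0.018156 + 0.179823 + 0.045052 + 0.029880 = 0.272911
Keeping only the easy paper-present terms gives 0.074932, so
  P(easy paper | high score) = 0.074932 / 0.272911 ≈ 0.275

With the extra evidence:
For the numerator, keep only easy paper=true terms: 0.848874×0.11 = 0.093376
Denominator P(high score | strong preparation): 0.6314×0.89 + 0.848874×0.11 = 0.655322
P(easy paper | high score, strong preparation) = 0.093376/0.655322 ≈ 0.142

Pr[easy paper | high score] ≈ 0.275; Pr[easy paper | high score, strong preparation] ≈ 0.142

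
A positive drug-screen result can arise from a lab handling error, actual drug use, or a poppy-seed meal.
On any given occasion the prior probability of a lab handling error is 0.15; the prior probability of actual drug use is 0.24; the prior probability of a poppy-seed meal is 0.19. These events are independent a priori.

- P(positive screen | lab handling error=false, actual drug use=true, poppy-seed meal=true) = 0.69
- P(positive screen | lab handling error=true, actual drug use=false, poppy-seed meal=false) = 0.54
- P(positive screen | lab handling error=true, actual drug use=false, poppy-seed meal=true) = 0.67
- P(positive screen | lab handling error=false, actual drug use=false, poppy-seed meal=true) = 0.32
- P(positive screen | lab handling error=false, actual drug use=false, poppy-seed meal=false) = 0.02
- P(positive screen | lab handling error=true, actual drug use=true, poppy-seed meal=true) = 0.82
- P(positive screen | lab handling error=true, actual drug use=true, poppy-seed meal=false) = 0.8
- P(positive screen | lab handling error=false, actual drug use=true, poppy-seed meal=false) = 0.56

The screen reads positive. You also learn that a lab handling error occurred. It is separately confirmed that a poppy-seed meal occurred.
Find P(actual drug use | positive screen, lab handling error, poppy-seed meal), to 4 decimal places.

P(actual drug use | positive screen, lab handling error, poppy-seed meal) ≈ 0.2788

Enumerate both values of actual drug use and weight by the priors:
  P(positive screen | lab handling error, poppy-seed meal) = 0.67·0.76 + 0.82·0.24
        = 0.509200 + 0.196800 = 0.706000
Configurations with actual drug use contribute 0.196800, so
  P(actual drug use | positive screen, lab handling error, poppy-seed meal) = 0.196800 / 0.706000 ≈ 0.2788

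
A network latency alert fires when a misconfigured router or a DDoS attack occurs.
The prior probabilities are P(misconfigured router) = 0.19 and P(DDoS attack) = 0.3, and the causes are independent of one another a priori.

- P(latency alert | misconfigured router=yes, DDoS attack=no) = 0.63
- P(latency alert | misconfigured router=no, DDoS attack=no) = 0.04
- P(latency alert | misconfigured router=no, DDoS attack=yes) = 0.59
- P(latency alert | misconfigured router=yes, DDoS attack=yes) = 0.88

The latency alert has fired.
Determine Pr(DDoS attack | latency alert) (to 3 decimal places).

Pr(DDoS attack | latency alert) ≈ 0.645

For the numerator, keep only DDoS attack=true terms: 0.143370 + 0.050160 = 0.193530
Normalizer over all consistent configurations: 0.04×0.81×0.7 + 0.59×0.81×0.3 + 0.63×0.19×0.7 + 0.88×0.19×0.3 = 0.300000
Posterior = 0.193530 / 0.300000 ≈ 0.645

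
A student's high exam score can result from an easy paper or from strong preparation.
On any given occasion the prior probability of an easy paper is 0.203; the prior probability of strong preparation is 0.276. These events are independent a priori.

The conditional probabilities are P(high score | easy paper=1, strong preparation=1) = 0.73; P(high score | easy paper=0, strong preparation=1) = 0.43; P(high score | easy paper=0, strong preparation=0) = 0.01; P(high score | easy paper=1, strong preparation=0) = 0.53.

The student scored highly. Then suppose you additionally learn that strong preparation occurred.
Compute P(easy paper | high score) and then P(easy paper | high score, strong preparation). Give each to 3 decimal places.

P(easy paper | high score) ≈ 0.542; P(easy paper | high score, strong preparation) ≈ 0.302

Sum P(high score|·) weighted by the priors over the 4 (easy paper, strong preparation) configurations:
  P(high score) = 0.01·0.797·0.724 + 0.43·0.797·0.276 + 0.53·0.203·0.724 + 0.73·0.203·0.276
        = 0.005770 + 0.094588 + 0.077895 + 0.040900 = 0.219153
Configurations with easy paper contribute 0.118795, so
  P(easy paper | high score) = 0.118795 / 0.219153 ≈ 0.542

With the extra evidence:
Numerator (weight on configurations with easy paper): 0.73*0.203 = 0.148190
Normalizer over all consistent configurations: 0.43*0.797 + 0.73*0.203 = 0.490900
Posterior = 0.148190 / 0.490900 ≈ 0.302
This is intercausal reasoning (explaining away): once strong preparation accounts for the high score, easy paper becomes less likely.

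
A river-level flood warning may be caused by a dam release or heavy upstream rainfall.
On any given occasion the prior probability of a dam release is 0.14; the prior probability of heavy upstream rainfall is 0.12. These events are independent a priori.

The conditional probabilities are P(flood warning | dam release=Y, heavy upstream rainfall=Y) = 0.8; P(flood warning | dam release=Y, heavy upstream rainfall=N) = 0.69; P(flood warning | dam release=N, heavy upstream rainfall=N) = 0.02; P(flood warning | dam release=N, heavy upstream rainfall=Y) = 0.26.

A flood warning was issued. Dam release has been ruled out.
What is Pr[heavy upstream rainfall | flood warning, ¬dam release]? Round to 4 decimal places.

Sum P(flood warning|·) weighted by the priors over both values of heavy upstream rainfall:
  P(flood warning | ¬dam release) = 0.02*0.88 + 0.26*0.12
        = 0.017600 + 0.031200 = 0.048800
The terms with heavy upstream rainfall present sum to 0.031200, so
  P(heavy upstream rainfall | flood warning, ¬dam release) = 0.031200 / 0.048800 ≈ 0.6393

Pr[heavy upstream rainfall | flood warning, ¬dam release] ≈ 0.6393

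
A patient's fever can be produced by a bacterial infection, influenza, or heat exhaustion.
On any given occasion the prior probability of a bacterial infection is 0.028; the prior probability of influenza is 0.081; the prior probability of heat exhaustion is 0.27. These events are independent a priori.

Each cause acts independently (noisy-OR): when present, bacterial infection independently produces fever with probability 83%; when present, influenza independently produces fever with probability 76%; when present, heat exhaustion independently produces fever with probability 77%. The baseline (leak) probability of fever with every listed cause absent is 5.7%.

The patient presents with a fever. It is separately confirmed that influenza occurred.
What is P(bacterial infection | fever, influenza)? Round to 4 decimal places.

P(bacterial infection | fever, influenza) ≈ 0.0329

Under noisy-OR, P(fever | causes) = 1 − (1−0.057)·∏(1−qᵢ) over the active causes.
Sum P(fever|·) weighted by the priors over the 4 (bacterial infection, heat exhaustion) configurations:
  P(fever | influenza) = 0.77368×0.972×0.73 + 0.947946×0.972×0.27 + 0.961526×0.028×0.73 + 0.991151×0.028×0.27
        = 0.548972 + 0.248779 + 0.019654 + 0.007493 = 0.824898
The terms with bacterial infection present sum to 0.027147, so
  P(bacterial infection | fever, influenza) = 0.027147 / 0.824898 ≈ 0.0329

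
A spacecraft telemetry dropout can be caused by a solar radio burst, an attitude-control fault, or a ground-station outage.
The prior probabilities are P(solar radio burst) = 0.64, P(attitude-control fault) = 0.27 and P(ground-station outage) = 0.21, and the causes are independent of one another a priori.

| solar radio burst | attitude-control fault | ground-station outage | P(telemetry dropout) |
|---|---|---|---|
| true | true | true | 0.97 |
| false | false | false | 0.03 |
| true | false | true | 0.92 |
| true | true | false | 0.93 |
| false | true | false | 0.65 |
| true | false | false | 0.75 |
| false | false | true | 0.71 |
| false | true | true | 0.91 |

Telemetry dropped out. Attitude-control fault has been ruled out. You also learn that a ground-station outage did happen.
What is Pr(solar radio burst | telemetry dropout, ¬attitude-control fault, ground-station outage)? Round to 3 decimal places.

Numerator (weight on configurations with solar radio burst): 0.92·0.64 = 0.588800
Normalizer over all consistent configurations: 0.71·0.36 + 0.92·0.64 = 0.844400
Posterior = 0.588800 / 0.844400 ≈ 0.697

Pr(solar radio burst | telemetry dropout, ¬attitude-control fault, ground-station outage) ≈ 0.697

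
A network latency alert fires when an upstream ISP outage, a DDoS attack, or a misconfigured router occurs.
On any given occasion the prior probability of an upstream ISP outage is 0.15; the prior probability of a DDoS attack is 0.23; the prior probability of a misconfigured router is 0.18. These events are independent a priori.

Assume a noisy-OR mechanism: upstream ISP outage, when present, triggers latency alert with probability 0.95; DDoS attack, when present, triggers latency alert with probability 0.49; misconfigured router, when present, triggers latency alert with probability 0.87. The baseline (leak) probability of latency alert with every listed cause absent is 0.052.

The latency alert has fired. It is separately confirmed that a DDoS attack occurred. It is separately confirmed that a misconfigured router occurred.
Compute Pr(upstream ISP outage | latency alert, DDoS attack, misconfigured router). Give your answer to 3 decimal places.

Pr(upstream ISP outage | latency alert, DDoS attack, misconfigured router) ≈ 0.158

Under noisy-OR, P(latency alert | causes) = 1 − (1−0.052)·∏(1−qᵢ) over the active causes.
P(latency alert | DDoS attack, misconfigured router) = 0.937148*0.85 + 0.996857*0.15 = 0.796576 + 0.149529 = 0.946105
Of this, 0.149529 comes from 0.996857*0.15 (the upstream ISP outage=true cases).
Hence the posterior is 0.149529/0.946105 ≈ 0.158.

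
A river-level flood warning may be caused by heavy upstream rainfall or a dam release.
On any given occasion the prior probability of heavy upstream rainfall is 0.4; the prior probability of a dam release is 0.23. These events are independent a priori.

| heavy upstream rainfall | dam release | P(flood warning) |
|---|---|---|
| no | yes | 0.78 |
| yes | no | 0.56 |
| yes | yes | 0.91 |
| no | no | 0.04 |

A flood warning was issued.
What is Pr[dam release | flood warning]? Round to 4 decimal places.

Pr[dam release | flood warning] ≈ 0.5005

P(flood warning) = 0.04×0.6×0.77 + 0.78×0.6×0.23 + 0.56×0.4×0.77 + 0.91×0.4×0.23 = 0.018480 + 0.107640 + 0.172480 + 0.083720 = 0.382320
Of this, 0.191360 comes from 0.107640 + 0.083720 (the dam release=true cases).
So P(dam release | flood warning) = 0.191360/0.382320 ≈ 0.5005.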